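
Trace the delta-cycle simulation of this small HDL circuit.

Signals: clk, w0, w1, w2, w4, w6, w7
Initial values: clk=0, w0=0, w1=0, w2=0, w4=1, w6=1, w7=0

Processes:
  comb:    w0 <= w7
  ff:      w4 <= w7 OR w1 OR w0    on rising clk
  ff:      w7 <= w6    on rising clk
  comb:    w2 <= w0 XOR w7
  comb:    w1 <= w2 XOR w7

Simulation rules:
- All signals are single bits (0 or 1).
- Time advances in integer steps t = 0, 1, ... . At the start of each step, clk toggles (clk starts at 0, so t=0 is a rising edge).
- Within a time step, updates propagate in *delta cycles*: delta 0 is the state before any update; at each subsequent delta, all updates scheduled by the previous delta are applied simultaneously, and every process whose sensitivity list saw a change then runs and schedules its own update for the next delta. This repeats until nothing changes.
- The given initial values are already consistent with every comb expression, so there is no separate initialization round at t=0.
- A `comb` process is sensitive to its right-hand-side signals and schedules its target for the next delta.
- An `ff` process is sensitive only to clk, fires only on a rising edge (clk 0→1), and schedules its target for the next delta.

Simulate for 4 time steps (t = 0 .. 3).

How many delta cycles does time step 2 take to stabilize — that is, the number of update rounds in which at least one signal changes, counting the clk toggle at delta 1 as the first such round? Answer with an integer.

2

[bits: w7,w2,w0,w1,w4,clk,w6]
t=0: Δ0=0000101 Δ1=0000111 Δ2=1000011 Δ3=1111011 Δ4=1010011 Δ5=1011011 | 5Δ
t=1: Δ0=1011011 Δ1=1011001 | 1Δ
t=2: Δ0=1011001 Δ1=1011011 Δ2=1011111 | 2Δ
t=3: Δ0=1011111 Δ1=1011101 | 1Δ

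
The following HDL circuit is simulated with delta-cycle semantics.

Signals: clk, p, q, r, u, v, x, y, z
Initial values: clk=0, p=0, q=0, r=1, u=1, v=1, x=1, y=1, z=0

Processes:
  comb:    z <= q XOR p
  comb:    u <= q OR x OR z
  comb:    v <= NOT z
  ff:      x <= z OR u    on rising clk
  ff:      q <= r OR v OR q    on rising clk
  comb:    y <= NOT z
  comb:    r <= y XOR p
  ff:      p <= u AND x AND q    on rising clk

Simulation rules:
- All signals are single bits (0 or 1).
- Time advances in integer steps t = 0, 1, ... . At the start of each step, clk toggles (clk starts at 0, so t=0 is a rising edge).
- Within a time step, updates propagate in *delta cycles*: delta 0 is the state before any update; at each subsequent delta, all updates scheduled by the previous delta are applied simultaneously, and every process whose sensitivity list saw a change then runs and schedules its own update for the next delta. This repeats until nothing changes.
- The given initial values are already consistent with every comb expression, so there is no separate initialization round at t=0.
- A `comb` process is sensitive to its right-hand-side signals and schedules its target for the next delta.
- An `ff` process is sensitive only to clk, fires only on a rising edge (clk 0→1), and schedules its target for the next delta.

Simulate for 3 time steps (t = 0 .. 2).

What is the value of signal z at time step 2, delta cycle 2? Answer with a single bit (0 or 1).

1

t0.Δ0 z=0 y=1 q=0 clk=0 v=1 r=1 x=1 p=0 u=1
t0.Δ1 z=0 y=1 q=0 clk=1 v=1 r=1 x=1 p=0 u=1
t0.Δ2 z=0 y=1 q=1 clk=1 v=1 r=1 x=1 p=0 u=1
t0.Δ3 z=1 y=1 q=1 clk=1 v=1 r=1 x=1 p=0 u=1
t0.Δ4 z=1 y=0 q=1 clk=1 v=0 r=1 x=1 p=0 u=1
t0.Δ5 z=1 y=0 q=1 clk=1 v=0 r=0 x=1 p=0 u=1
t1.Δ0 z=1 y=0 q=1 clk=1 v=0 r=0 x=1 p=0 u=1
t1.Δ1 z=1 y=0 q=1 clk=0 v=0 r=0 x=1 p=0 u=1
t2.Δ0 z=1 y=0 q=1 clk=0 v=0 r=0 x=1 p=0 u=1
t2.Δ1 z=1 y=0 q=1 clk=1 v=0 r=0 x=1 p=0 u=1
t2.Δ2 z=1 y=0 q=1 clk=1 v=0 r=0 x=1 p=1 u=1
t2.Δ3 z=0 y=0 q=1 clk=1 v=0 r=1 x=1 p=1 u=1
t2.Δ4 z=0 y=1 q=1 clk=1 v=1 r=1 x=1 p=1 u=1
t2.Δ5 z=0 y=1 q=1 clk=1 v=1 r=0 x=1 p=1 u=1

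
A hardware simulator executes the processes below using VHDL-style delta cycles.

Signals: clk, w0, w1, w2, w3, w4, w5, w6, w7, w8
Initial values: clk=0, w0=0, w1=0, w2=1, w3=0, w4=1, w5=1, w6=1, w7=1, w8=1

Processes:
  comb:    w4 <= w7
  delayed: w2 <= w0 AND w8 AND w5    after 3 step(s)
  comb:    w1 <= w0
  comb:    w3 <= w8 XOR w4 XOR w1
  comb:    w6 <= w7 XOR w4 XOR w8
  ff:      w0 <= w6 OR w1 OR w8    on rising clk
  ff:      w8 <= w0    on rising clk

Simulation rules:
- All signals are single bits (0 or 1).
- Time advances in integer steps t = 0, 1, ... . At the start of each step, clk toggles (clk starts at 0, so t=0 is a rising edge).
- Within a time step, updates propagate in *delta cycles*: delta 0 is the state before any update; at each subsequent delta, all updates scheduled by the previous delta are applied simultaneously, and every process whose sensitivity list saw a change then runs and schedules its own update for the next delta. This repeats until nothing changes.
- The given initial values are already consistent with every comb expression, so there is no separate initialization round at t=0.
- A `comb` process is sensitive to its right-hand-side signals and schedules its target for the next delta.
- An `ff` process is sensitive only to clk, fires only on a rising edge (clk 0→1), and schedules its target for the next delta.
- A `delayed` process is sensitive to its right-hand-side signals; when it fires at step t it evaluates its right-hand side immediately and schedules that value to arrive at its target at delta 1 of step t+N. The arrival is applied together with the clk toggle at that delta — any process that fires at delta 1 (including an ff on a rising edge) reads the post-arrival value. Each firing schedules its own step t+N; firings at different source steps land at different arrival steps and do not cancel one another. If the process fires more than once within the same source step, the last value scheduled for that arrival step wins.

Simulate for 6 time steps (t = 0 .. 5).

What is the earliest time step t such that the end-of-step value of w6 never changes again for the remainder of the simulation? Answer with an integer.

t=0 Δ0: w7=1 w8=1 w3=0 w4=1 w5=1 w0=0 w1=0 clk=0 w2=1 w6=1
  Δ1: clk:0→1
  Δ2: w8:1→0, w0:0→1
  Δ3: w3:0→1, w1:0→1, w6:1→0
  Δ4: w3:1→0
  (4Δ to stable)
t=1 Δ0: w7=1 w8=0 w3=0 w4=1 w5=1 w0=1 w1=1 clk=1 w2=1 w6=0
  Δ1: clk:1→0
  (1Δ to stable)
t=2 Δ0: w7=1 w8=0 w3=0 w4=1 w5=1 w0=1 w1=1 clk=0 w2=1 w6=0
  Δ1: clk:0→1
  Δ2: w8:0→1
  Δ3: w3:0→1, w6:0→1
  (3Δ to stable)
t=3 Δ0: w7=1 w8=1 w3=1 w4=1 w5=1 w0=1 w1=1 clk=1 w2=1 w6=1
  Δ1: clk:1→0, w2:1→0
  (1Δ to stable)
t=4 Δ0: w7=1 w8=1 w3=1 w4=1 w5=1 w0=1 w1=1 clk=0 w2=0 w6=1
  Δ1: clk:0→1
  (1Δ to stable)
t=5 Δ0: w7=1 w8=1 w3=1 w4=1 w5=1 w0=1 w1=1 clk=1 w2=0 w6=1
  Δ1: clk:1→0, w2:0→1
  (1Δ to stable)

2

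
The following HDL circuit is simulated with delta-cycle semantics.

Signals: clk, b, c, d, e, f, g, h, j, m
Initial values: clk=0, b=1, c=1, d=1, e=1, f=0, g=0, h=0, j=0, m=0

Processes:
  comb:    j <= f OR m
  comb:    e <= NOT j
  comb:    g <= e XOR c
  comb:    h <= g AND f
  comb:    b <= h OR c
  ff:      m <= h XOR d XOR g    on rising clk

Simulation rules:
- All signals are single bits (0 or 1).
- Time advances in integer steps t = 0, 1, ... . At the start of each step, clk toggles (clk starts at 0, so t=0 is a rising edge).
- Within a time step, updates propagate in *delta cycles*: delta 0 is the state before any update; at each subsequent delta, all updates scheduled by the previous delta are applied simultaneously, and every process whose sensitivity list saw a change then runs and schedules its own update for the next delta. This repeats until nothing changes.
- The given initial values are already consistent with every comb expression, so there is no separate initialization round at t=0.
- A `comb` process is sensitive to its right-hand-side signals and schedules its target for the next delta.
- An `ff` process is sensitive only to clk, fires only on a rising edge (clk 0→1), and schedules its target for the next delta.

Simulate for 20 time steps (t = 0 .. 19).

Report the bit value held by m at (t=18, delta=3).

0

t=0 Δ0: g=0 j=0 d=1 clk=0 f=0 c=1 b=1 h=0 m=0 e=1
  Δ1: clk:0→1
  Δ2: m:0→1
  Δ3: j:0→1
  Δ4: e:1→0
  Δ5: g:0→1
  (5Δ to stable)
t=1 Δ0: g=1 j=1 d=1 clk=1 f=0 c=1 b=1 h=0 m=1 e=0
  Δ1: clk:1→0
  (1Δ to stable)
t=2 Δ0: g=1 j=1 d=1 clk=0 f=0 c=1 b=1 h=0 m=1 e=0
  Δ1: clk:0→1
  Δ2: m:1→0
  Δ3: j:1→0
  Δ4: e:0→1
  Δ5: g:1→0
  (5Δ to stable)
t=3 Δ0: g=0 j=0 d=1 clk=1 f=0 c=1 b=1 h=0 m=0 e=1
  Δ1: clk:1→0
  (1Δ to stable)
t=4 Δ0: g=0 j=0 d=1 clk=0 f=0 c=1 b=1 h=0 m=0 e=1
  Δ1: clk:0→1
  Δ2: m:0→1
  Δ3: j:0→1
  Δ4: e:1→0
  Δ5: g:0→1
  (5Δ to stable)
t=5 Δ0: g=1 j=1 d=1 clk=1 f=0 c=1 b=1 h=0 m=1 e=0
  Δ1: clk:1→0
  (1Δ to stable)
t=6 Δ0: g=1 j=1 d=1 clk=0 f=0 c=1 b=1 h=0 m=1 e=0
  Δ1: clk:0→1
  Δ2: m:1→0
  Δ3: j:1→0
  Δ4: e:0→1
  Δ5: g:1→0
  (5Δ to stable)
t=7 Δ0: g=0 j=0 d=1 clk=1 f=0 c=1 b=1 h=0 m=0 e=1
  Δ1: clk:1→0
  (1Δ to stable)
t=8 Δ0: g=0 j=0 d=1 clk=0 f=0 c=1 b=1 h=0 m=0 e=1
  Δ1: clk:0→1
  Δ2: m:0→1
  Δ3: j:0→1
  Δ4: e:1→0
  Δ5: g:0→1
  (5Δ to stable)
t=9 Δ0: g=1 j=1 d=1 clk=1 f=0 c=1 b=1 h=0 m=1 e=0
  Δ1: clk:1→0
  (1Δ to stable)
t=10 Δ0: g=1 j=1 d=1 clk=0 f=0 c=1 b=1 h=0 m=1 e=0
  Δ1: clk:0→1
  Δ2: m:1→0
  Δ3: j:1→0
  Δ4: e:0→1
  Δ5: g:1→0
  (5Δ to stable)
t=11 Δ0: g=0 j=0 d=1 clk=1 f=0 c=1 b=1 h=0 m=0 e=1
  Δ1: clk:1→0
  (1Δ to stable)
t=12 Δ0: g=0 j=0 d=1 clk=0 f=0 c=1 b=1 h=0 m=0 e=1
  Δ1: clk:0→1
  Δ2: m:0→1
  Δ3: j:0→1
  Δ4: e:1→0
  Δ5: g:0→1
  (5Δ to stable)
t=13 Δ0: g=1 j=1 d=1 clk=1 f=0 c=1 b=1 h=0 m=1 e=0
  Δ1: clk:1→0
  (1Δ to stable)
t=14 Δ0: g=1 j=1 d=1 clk=0 f=0 c=1 b=1 h=0 m=1 e=0
  Δ1: clk:0→1
  Δ2: m:1→0
  Δ3: j:1→0
  Δ4: e:0→1
  Δ5: g:1→0
  (5Δ to stable)
t=15 Δ0: g=0 j=0 d=1 clk=1 f=0 c=1 b=1 h=0 m=0 e=1
  Δ1: clk:1→0
  (1Δ to stable)
t=16 Δ0: g=0 j=0 d=1 clk=0 f=0 c=1 b=1 h=0 m=0 e=1
  Δ1: clk:0→1
  Δ2: m:0→1
  Δ3: j:0→1
  Δ4: e:1→0
  Δ5: g:0→1
  (5Δ to stable)
t=17 Δ0: g=1 j=1 d=1 clk=1 f=0 c=1 b=1 h=0 m=1 e=0
  Δ1: clk:1→0
  (1Δ to stable)
t=18 Δ0: g=1 j=1 d=1 clk=0 f=0 c=1 b=1 h=0 m=1 e=0
  Δ1: clk:0→1
  Δ2: m:1→0
  Δ3: j:1→0
  Δ4: e:0→1
  Δ5: g:1→0
  (5Δ to stable)
t=19 Δ0: g=0 j=0 d=1 clk=1 f=0 c=1 b=1 h=0 m=0 e=1
  Δ1: clk:1→0
  (1Δ to stable)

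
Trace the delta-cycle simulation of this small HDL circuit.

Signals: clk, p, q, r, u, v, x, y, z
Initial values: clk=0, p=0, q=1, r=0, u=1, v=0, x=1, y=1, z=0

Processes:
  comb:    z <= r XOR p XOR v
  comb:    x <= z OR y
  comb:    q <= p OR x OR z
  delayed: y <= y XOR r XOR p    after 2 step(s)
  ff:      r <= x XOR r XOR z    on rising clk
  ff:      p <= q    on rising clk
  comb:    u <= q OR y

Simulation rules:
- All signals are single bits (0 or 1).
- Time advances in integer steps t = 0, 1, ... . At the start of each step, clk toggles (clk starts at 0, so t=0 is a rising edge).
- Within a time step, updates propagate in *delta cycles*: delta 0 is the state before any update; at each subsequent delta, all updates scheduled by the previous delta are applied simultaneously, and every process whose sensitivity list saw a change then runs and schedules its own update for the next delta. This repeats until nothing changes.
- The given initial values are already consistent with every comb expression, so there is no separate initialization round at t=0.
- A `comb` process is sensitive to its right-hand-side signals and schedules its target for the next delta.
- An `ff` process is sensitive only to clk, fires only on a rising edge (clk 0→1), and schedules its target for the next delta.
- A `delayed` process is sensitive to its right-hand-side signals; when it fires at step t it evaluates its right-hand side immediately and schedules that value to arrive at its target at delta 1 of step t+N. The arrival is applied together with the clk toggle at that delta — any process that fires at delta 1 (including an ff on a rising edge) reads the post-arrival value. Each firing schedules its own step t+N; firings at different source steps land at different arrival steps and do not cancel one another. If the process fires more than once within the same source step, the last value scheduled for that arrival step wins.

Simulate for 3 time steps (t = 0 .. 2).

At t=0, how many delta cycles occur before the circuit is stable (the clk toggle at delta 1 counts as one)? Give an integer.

2

[bits: z,v,q,y,u,p,r,x,clk]
t=0: Δ0=001110010 Δ1=001110011 Δ2=001111111 | 2Δ
t=1: Δ0=001111111 Δ1=001111110 | 1Δ
t=2: Δ0=001111110 Δ1=001111111 Δ2=001111011 Δ3=101111011 | 3Δ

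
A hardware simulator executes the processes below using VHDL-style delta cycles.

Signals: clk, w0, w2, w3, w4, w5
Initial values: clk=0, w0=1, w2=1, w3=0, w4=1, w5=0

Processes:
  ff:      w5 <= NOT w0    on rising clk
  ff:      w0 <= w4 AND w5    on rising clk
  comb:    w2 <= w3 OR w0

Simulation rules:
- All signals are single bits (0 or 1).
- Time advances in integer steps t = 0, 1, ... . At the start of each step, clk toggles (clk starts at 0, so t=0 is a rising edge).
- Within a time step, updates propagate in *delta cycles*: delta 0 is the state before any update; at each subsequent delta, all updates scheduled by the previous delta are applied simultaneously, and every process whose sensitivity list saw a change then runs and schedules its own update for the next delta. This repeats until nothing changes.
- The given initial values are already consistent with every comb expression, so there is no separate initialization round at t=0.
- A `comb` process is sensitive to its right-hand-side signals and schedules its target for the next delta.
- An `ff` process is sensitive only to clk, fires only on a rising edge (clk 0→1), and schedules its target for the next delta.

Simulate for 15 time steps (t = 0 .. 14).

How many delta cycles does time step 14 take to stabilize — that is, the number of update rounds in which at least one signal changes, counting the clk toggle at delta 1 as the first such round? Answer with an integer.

2

t0.Δ0 clk=0 w4=1 w3=0 w0=1 w5=0 w2=1
t0.Δ1 clk=1 w4=1 w3=0 w0=1 w5=0 w2=1
t0.Δ2 clk=1 w4=1 w3=0 w0=0 w5=0 w2=1
t0.Δ3 clk=1 w4=1 w3=0 w0=0 w5=0 w2=0
t1.Δ0 clk=1 w4=1 w3=0 w0=0 w5=0 w2=0
t1.Δ1 clk=0 w4=1 w3=0 w0=0 w5=0 w2=0
t2.Δ0 clk=0 w4=1 w3=0 w0=0 w5=0 w2=0
t2.Δ1 clk=1 w4=1 w3=0 w0=0 w5=0 w2=0
t2.Δ2 clk=1 w4=1 w3=0 w0=0 w5=1 w2=0
t3.Δ0 clk=1 w4=1 w3=0 w0=0 w5=1 w2=0
t3.Δ1 clk=0 w4=1 w3=0 w0=0 w5=1 w2=0
t4.Δ0 clk=0 w4=1 w3=0 w0=0 w5=1 w2=0
t4.Δ1 clk=1 w4=1 w3=0 w0=0 w5=1 w2=0
t4.Δ2 clk=1 w4=1 w3=0 w0=1 w5=1 w2=0
t4.Δ3 clk=1 w4=1 w3=0 w0=1 w5=1 w2=1
t5.Δ0 clk=1 w4=1 w3=0 w0=1 w5=1 w2=1
t5.Δ1 clk=0 w4=1 w3=0 w0=1 w5=1 w2=1
t6.Δ0 clk=0 w4=1 w3=0 w0=1 w5=1 w2=1
t6.Δ1 clk=1 w4=1 w3=0 w0=1 w5=1 w2=1
t6.Δ2 clk=1 w4=1 w3=0 w0=1 w5=0 w2=1
t7.Δ0 clk=1 w4=1 w3=0 w0=1 w5=0 w2=1
t7.Δ1 clk=0 w4=1 w3=0 w0=1 w5=0 w2=1
t8.Δ0 clk=0 w4=1 w3=0 w0=1 w5=0 w2=1
t8.Δ1 clk=1 w4=1 w3=0 w0=1 w5=0 w2=1
t8.Δ2 clk=1 w4=1 w3=0 w0=0 w5=0 w2=1
t8.Δ3 clk=1 w4=1 w3=0 w0=0 w5=0 w2=0
t9.Δ0 clk=1 w4=1 w3=0 w0=0 w5=0 w2=0
t9.Δ1 clk=0 w4=1 w3=0 w0=0 w5=0 w2=0
t10.Δ0 clk=0 w4=1 w3=0 w0=0 w5=0 w2=0
t10.Δ1 clk=1 w4=1 w3=0 w0=0 w5=0 w2=0
t10.Δ2 clk=1 w4=1 w3=0 w0=0 w5=1 w2=0
t11.Δ0 clk=1 w4=1 w3=0 w0=0 w5=1 w2=0
t11.Δ1 clk=0 w4=1 w3=0 w0=0 w5=1 w2=0
t12.Δ0 clk=0 w4=1 w3=0 w0=0 w5=1 w2=0
t12.Δ1 clk=1 w4=1 w3=0 w0=0 w5=1 w2=0
t12.Δ2 clk=1 w4=1 w3=0 w0=1 w5=1 w2=0
t12.Δ3 clk=1 w4=1 w3=0 w0=1 w5=1 w2=1
t13.Δ0 clk=1 w4=1 w3=0 w0=1 w5=1 w2=1
t13.Δ1 clk=0 w4=1 w3=0 w0=1 w5=1 w2=1
t14.Δ0 clk=0 w4=1 w3=0 w0=1 w5=1 w2=1
t14.Δ1 clk=1 w4=1 w3=0 w0=1 w5=1 w2=1
t14.Δ2 clk=1 w4=1 w3=0 w0=1 w5=0 w2=1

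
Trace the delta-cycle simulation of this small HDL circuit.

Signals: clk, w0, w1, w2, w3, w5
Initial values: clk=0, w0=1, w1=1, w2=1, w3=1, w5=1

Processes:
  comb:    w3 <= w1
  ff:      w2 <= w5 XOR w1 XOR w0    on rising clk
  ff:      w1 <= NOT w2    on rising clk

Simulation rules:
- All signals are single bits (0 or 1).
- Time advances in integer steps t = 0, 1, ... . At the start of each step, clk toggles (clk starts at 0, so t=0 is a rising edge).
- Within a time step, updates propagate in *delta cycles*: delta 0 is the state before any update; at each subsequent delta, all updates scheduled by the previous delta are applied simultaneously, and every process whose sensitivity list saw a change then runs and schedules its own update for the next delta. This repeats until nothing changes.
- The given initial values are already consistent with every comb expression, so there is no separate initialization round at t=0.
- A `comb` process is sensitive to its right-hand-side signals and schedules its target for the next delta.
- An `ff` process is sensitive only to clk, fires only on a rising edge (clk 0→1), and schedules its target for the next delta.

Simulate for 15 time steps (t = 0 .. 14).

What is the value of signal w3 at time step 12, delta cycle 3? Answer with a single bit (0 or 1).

1

t0.Δ0 w2=1 w3=1 w5=1 w1=1 w0=1 clk=0
t0.Δ1 w2=1 w3=1 w5=1 w1=1 w0=1 clk=1
t0.Δ2 w2=1 w3=1 w5=1 w1=0 w0=1 clk=1
t0.Δ3 w2=1 w3=0 w5=1 w1=0 w0=1 clk=1
t1.Δ0 w2=1 w3=0 w5=1 w1=0 w0=1 clk=1
t1.Δ1 w2=1 w3=0 w5=1 w1=0 w0=1 clk=0
t2.Δ0 w2=1 w3=0 w5=1 w1=0 w0=1 clk=0
t2.Δ1 w2=1 w3=0 w5=1 w1=0 w0=1 clk=1
t2.Δ2 w2=0 w3=0 w5=1 w1=0 w0=1 clk=1
t3.Δ0 w2=0 w3=0 w5=1 w1=0 w0=1 clk=1
t3.Δ1 w2=0 w3=0 w5=1 w1=0 w0=1 clk=0
t4.Δ0 w2=0 w3=0 w5=1 w1=0 w0=1 clk=0
t4.Δ1 w2=0 w3=0 w5=1 w1=0 w0=1 clk=1
t4.Δ2 w2=0 w3=0 w5=1 w1=1 w0=1 clk=1
t4.Δ3 w2=0 w3=1 w5=1 w1=1 w0=1 clk=1
t5.Δ0 w2=0 w3=1 w5=1 w1=1 w0=1 clk=1
t5.Δ1 w2=0 w3=1 w5=1 w1=1 w0=1 clk=0
t6.Δ0 w2=0 w3=1 w5=1 w1=1 w0=1 clk=0
t6.Δ1 w2=0 w3=1 w5=1 w1=1 w0=1 clk=1
t6.Δ2 w2=1 w3=1 w5=1 w1=1 w0=1 clk=1
t7.Δ0 w2=1 w3=1 w5=1 w1=1 w0=1 clk=1
t7.Δ1 w2=1 w3=1 w5=1 w1=1 w0=1 clk=0
t8.Δ0 w2=1 w3=1 w5=1 w1=1 w0=1 clk=0
t8.Δ1 w2=1 w3=1 w5=1 w1=1 w0=1 clk=1
t8.Δ2 w2=1 w3=1 w5=1 w1=0 w0=1 clk=1
t8.Δ3 w2=1 w3=0 w5=1 w1=0 w0=1 clk=1
t9.Δ0 w2=1 w3=0 w5=1 w1=0 w0=1 clk=1
t9.Δ1 w2=1 w3=0 w5=1 w1=0 w0=1 clk=0
t10.Δ0 w2=1 w3=0 w5=1 w1=0 w0=1 clk=0
t10.Δ1 w2=1 w3=0 w5=1 w1=0 w0=1 clk=1
t10.Δ2 w2=0 w3=0 w5=1 w1=0 w0=1 clk=1
t11.Δ0 w2=0 w3=0 w5=1 w1=0 w0=1 clk=1
t11.Δ1 w2=0 w3=0 w5=1 w1=0 w0=1 clk=0
t12.Δ0 w2=0 w3=0 w5=1 w1=0 w0=1 clk=0
t12.Δ1 w2=0 w3=0 w5=1 w1=0 w0=1 clk=1
t12.Δ2 w2=0 w3=0 w5=1 w1=1 w0=1 clk=1
t12.Δ3 w2=0 w3=1 w5=1 w1=1 w0=1 clk=1
t13.Δ0 w2=0 w3=1 w5=1 w1=1 w0=1 clk=1
t13.Δ1 w2=0 w3=1 w5=1 w1=1 w0=1 clk=0
t14.Δ0 w2=0 w3=1 w5=1 w1=1 w0=1 clk=0
t14.Δ1 w2=0 w3=1 w5=1 w1=1 w0=1 clk=1
t14.Δ2 w2=1 w3=1 w5=1 w1=1 w0=1 clk=1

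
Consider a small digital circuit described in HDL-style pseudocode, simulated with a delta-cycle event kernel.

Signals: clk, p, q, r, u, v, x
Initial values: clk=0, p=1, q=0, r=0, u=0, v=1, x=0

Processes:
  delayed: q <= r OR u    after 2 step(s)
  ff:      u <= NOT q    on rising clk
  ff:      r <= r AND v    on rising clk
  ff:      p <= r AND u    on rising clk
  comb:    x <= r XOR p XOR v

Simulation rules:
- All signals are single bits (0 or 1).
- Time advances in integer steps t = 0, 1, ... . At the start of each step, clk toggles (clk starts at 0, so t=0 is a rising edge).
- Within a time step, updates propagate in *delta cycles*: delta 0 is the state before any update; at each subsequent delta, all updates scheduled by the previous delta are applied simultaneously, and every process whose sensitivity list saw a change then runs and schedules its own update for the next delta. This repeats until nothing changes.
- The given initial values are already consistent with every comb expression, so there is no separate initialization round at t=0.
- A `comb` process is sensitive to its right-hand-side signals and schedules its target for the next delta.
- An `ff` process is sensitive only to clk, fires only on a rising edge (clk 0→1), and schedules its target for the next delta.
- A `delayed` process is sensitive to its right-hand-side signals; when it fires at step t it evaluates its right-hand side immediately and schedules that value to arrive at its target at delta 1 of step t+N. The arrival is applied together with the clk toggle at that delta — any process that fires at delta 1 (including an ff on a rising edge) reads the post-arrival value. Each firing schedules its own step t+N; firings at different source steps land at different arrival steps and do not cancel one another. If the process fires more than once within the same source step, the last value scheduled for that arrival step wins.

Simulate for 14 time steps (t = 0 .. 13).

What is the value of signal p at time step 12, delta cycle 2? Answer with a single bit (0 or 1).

t0.Δ0 r=0 v=1 q=0 clk=0 p=1 u=0 x=0
t0.Δ1 r=0 v=1 q=0 clk=1 p=1 u=0 x=0
t0.Δ2 r=0 v=1 q=0 clk=1 p=0 u=1 x=0
t0.Δ3 r=0 v=1 q=0 clk=1 p=0 u=1 x=1
t1.Δ0 r=0 v=1 q=0 clk=1 p=0 u=1 x=1
t1.Δ1 r=0 v=1 q=0 clk=0 p=0 u=1 x=1
t2.Δ0 r=0 v=1 q=0 clk=0 p=0 u=1 x=1
t2.Δ1 r=0 v=1 q=1 clk=1 p=0 u=1 x=1
t2.Δ2 r=0 v=1 q=1 clk=1 p=0 u=0 x=1
t3.Δ0 r=0 v=1 q=1 clk=1 p=0 u=0 x=1
t3.Δ1 r=0 v=1 q=1 clk=0 p=0 u=0 x=1
t4.Δ0 r=0 v=1 q=1 clk=0 p=0 u=0 x=1
t4.Δ1 r=0 v=1 q=0 clk=1 p=0 u=0 x=1
t4.Δ2 r=0 v=1 q=0 clk=1 p=0 u=1 x=1
t5.Δ0 r=0 v=1 q=0 clk=1 p=0 u=1 x=1
t5.Δ1 r=0 v=1 q=0 clk=0 p=0 u=1 x=1
t6.Δ0 r=0 v=1 q=0 clk=0 p=0 u=1 x=1
t6.Δ1 r=0 v=1 q=1 clk=1 p=0 u=1 x=1
t6.Δ2 r=0 v=1 q=1 clk=1 p=0 u=0 x=1
t7.Δ0 r=0 v=1 q=1 clk=1 p=0 u=0 x=1
t7.Δ1 r=0 v=1 q=1 clk=0 p=0 u=0 x=1
t8.Δ0 r=0 v=1 q=1 clk=0 p=0 u=0 x=1
t8.Δ1 r=0 v=1 q=0 clk=1 p=0 u=0 x=1
t8.Δ2 r=0 v=1 q=0 clk=1 p=0 u=1 x=1
t9.Δ0 r=0 v=1 q=0 clk=1 p=0 u=1 x=1
t9.Δ1 r=0 v=1 q=0 clk=0 p=0 u=1 x=1
t10.Δ0 r=0 v=1 q=0 clk=0 p=0 u=1 x=1
t10.Δ1 r=0 v=1 q=1 clk=1 p=0 u=1 x=1
t10.Δ2 r=0 v=1 q=1 clk=1 p=0 u=0 x=1
t11.Δ0 r=0 v=1 q=1 clk=1 p=0 u=0 x=1
t11.Δ1 r=0 v=1 q=1 clk=0 p=0 u=0 x=1
t12.Δ0 r=0 v=1 q=1 clk=0 p=0 u=0 x=1
t12.Δ1 r=0 v=1 q=0 clk=1 p=0 u=0 x=1
t12.Δ2 r=0 v=1 q=0 clk=1 p=0 u=1 x=1
t13.Δ0 r=0 v=1 q=0 clk=1 p=0 u=1 x=1
t13.Δ1 r=0 v=1 q=0 clk=0 p=0 u=1 x=1

0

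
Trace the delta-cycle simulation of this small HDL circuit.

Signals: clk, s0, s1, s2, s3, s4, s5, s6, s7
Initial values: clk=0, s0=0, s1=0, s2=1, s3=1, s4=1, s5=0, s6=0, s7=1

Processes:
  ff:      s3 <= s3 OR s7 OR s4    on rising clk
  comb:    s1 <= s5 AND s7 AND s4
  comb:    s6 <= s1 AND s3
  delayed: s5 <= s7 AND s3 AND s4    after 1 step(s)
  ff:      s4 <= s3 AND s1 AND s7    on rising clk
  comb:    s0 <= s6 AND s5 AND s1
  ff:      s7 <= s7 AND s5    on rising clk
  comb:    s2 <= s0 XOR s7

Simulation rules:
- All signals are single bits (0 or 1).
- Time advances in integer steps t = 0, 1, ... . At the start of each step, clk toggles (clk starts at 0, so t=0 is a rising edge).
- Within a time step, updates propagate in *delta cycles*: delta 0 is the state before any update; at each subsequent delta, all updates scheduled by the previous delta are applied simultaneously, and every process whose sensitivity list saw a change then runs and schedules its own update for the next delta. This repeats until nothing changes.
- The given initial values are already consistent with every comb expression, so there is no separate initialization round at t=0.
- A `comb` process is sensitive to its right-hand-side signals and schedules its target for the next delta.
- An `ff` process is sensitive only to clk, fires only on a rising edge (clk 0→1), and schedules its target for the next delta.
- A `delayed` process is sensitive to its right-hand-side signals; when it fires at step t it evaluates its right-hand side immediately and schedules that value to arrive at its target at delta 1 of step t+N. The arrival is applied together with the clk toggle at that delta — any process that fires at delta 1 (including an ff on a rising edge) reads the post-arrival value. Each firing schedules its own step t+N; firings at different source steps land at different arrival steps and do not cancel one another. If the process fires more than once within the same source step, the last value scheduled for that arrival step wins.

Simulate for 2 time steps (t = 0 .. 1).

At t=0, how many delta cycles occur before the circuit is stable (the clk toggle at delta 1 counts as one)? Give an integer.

t=0 Δ0: s4=1 s3=1 clk=0 s6=0 s2=1 s7=1 s5=0 s1=0 s0=0
  Δ1: clk:0→1
  Δ2: s4:1→0, s7:1→0
  Δ3: s2:1→0
  (3Δ to stable)
t=1 Δ0: s4=0 s3=1 clk=1 s6=0 s2=0 s7=0 s5=0 s1=0 s0=0
  Δ1: clk:1→0
  (1Δ to stable)

3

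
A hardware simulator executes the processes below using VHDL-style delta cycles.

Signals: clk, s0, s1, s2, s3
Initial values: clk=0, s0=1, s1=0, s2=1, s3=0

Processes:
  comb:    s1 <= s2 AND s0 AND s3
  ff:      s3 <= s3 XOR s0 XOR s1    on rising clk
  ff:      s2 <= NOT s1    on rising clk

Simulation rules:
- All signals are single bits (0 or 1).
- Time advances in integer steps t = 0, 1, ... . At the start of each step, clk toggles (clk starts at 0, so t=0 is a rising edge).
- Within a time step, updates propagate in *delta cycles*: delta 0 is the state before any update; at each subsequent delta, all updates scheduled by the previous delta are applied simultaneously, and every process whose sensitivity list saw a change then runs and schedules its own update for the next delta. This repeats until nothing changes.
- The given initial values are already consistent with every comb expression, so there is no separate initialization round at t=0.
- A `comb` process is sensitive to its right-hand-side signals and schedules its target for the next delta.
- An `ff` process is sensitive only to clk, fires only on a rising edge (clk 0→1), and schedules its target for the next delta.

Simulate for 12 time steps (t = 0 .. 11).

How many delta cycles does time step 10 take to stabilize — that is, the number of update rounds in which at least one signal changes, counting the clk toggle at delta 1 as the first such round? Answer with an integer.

t=0 Δ0: s3=0 s2=1 s0=1 s1=0 clk=0
  Δ1: clk:0→1
  Δ2: s3:0→1
  Δ3: s1:0→1
  (3Δ to stable)
t=1 Δ0: s3=1 s2=1 s0=1 s1=1 clk=1
  Δ1: clk:1→0
  (1Δ to stable)
t=2 Δ0: s3=1 s2=1 s0=1 s1=1 clk=0
  Δ1: clk:0→1
  Δ2: s2:1→0
  Δ3: s1:1→0
  (3Δ to stable)
t=3 Δ0: s3=1 s2=0 s0=1 s1=0 clk=1
  Δ1: clk:1→0
  (1Δ to stable)
t=4 Δ0: s3=1 s2=0 s0=1 s1=0 clk=0
  Δ1: clk:0→1
  Δ2: s3:1→0, s2:0→1
  (2Δ to stable)
t=5 Δ0: s3=0 s2=1 s0=1 s1=0 clk=1
  Δ1: clk:1→0
  (1Δ to stable)
t=6 Δ0: s3=0 s2=1 s0=1 s1=0 clk=0
  Δ1: clk:0→1
  Δ2: s3:0→1
  Δ3: s1:0→1
  (3Δ to stable)
t=7 Δ0: s3=1 s2=1 s0=1 s1=1 clk=1
  Δ1: clk:1→0
  (1Δ to stable)
t=8 Δ0: s3=1 s2=1 s0=1 s1=1 clk=0
  Δ1: clk:0→1
  Δ2: s2:1→0
  Δ3: s1:1→0
  (3Δ to stable)
t=9 Δ0: s3=1 s2=0 s0=1 s1=0 clk=1
  Δ1: clk:1→0
  (1Δ to stable)
t=10 Δ0: s3=1 s2=0 s0=1 s1=0 clk=0
  Δ1: clk:0→1
  Δ2: s3:1→0, s2:0→1
  (2Δ to stable)
t=11 Δ0: s3=0 s2=1 s0=1 s1=0 clk=1
  Δ1: clk:1→0
  (1Δ to stable)

2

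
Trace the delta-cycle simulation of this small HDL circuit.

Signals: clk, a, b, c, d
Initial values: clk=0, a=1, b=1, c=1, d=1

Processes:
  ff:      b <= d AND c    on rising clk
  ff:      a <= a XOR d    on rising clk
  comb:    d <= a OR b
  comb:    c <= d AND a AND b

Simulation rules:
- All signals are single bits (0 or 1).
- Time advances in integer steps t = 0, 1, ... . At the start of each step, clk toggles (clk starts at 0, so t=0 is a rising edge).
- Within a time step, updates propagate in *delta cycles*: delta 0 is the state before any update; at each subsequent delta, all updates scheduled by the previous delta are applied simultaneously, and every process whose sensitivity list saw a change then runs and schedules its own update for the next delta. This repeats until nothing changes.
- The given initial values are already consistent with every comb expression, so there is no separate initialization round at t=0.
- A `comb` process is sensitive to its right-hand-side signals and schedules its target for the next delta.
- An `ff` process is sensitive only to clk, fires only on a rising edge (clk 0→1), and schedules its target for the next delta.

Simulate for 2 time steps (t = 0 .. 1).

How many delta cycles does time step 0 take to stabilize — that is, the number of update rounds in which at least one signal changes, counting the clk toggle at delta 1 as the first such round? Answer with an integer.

t=0 Δ0: d=1 c=1 b=1 clk=0 a=1
  Δ1: clk:0→1
  Δ2: a:1→0
  Δ3: c:1→0
  (3Δ to stable)
t=1 Δ0: d=1 c=0 b=1 clk=1 a=0
  Δ1: clk:1→0
  (1Δ to stable)

3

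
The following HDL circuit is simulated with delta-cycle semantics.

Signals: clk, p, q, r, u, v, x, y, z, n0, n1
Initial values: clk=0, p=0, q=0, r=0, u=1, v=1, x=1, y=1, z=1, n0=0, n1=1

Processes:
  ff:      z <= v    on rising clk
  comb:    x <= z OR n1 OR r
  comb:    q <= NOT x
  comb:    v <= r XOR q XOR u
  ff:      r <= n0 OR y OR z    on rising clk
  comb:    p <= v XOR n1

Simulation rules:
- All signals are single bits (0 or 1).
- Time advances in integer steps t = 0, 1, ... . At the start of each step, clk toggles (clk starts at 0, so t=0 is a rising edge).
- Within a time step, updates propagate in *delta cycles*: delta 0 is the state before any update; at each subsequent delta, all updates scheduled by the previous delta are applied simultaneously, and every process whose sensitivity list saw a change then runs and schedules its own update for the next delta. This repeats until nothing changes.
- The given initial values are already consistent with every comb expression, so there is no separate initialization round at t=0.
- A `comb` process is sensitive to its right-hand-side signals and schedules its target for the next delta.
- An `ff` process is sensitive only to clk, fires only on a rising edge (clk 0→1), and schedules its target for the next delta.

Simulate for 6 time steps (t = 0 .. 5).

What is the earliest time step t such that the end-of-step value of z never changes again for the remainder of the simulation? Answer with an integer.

2

t=0 Δ0: clk=0 p=0 z=1 q=0 n0=0 y=1 r=0 n1=1 x=1 v=1 u=1
  Δ1: clk:0→1
  Δ2: r:0→1
  Δ3: v:1→0
  Δ4: p:0→1
  (4Δ to stable)
t=1 Δ0: clk=1 p=1 z=1 q=0 n0=0 y=1 r=1 n1=1 x=1 v=0 u=1
  Δ1: clk:1→0
  (1Δ to stable)
t=2 Δ0: clk=0 p=1 z=1 q=0 n0=0 y=1 r=1 n1=1 x=1 v=0 u=1
  Δ1: clk:0→1
  Δ2: z:1→0
  (2Δ to stable)
t=3 Δ0: clk=1 p=1 z=0 q=0 n0=0 y=1 r=1 n1=1 x=1 v=0 u=1
  Δ1: clk:1→0
  (1Δ to stable)
t=4 Δ0: clk=0 p=1 z=0 q=0 n0=0 y=1 r=1 n1=1 x=1 v=0 u=1
  Δ1: clk:0→1
  (1Δ to stable)
t=5 Δ0: clk=1 p=1 z=0 q=0 n0=0 y=1 r=1 n1=1 x=1 v=0 u=1
  Δ1: clk:1→0
  (1Δ to stable)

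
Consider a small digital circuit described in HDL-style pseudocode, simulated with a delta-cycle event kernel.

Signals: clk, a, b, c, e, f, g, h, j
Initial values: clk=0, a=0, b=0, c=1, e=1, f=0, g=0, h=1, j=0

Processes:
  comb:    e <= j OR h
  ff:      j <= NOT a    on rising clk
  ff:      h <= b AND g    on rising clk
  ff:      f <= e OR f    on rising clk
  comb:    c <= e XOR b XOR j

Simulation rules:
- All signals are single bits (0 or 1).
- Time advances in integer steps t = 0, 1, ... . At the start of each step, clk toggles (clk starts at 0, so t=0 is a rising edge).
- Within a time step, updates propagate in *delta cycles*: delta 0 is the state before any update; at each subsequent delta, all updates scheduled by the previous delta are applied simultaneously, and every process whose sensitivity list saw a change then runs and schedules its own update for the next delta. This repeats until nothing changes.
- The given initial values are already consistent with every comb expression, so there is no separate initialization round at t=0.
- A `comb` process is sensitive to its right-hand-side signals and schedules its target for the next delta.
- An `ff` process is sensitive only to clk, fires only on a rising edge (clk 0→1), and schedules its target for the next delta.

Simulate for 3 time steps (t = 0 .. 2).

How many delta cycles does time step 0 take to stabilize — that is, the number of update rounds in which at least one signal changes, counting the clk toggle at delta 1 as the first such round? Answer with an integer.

3

[bits: c,e,h,a,b,g,clk,f,j]
t=0: Δ0=111000000 Δ1=111000100 Δ2=110000111 Δ3=010000111 | 3Δ
t=1: Δ0=010000111 Δ1=010000011 | 1Δ
t=2: Δ0=010000011 Δ1=010000111 | 1Δ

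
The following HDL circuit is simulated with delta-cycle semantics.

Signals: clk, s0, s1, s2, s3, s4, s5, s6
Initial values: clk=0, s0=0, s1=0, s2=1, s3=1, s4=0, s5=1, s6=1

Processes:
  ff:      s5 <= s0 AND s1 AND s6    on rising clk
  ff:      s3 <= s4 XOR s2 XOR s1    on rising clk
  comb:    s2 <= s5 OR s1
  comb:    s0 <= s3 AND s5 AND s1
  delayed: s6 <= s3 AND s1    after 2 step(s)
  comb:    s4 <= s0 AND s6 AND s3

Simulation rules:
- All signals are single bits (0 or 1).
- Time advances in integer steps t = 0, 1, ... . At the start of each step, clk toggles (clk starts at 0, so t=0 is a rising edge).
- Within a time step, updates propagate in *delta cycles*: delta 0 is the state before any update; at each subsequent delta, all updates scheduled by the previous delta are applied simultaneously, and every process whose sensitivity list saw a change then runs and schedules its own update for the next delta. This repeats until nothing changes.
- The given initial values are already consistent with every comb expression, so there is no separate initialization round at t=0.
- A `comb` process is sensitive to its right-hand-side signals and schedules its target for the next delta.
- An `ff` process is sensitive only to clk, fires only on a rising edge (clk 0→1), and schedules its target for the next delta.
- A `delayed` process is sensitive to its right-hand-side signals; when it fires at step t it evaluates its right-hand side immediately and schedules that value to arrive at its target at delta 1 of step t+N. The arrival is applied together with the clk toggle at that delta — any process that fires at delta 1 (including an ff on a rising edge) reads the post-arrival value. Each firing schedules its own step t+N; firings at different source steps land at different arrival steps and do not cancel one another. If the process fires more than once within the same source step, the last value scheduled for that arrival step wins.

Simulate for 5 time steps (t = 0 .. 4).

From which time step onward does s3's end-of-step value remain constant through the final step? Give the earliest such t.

2

[bits: s3,s0,clk,s6,s5,s4,s2,s1]
t=0: Δ0=10011010 Δ1=10111010 Δ2=10110010 Δ3=10110000 | 3Δ
t=1: Δ0=10110000 Δ1=10010000 | 1Δ
t=2: Δ0=10010000 Δ1=10110000 Δ2=00110000 | 2Δ
t=3: Δ0=00110000 Δ1=00010000 | 1Δ
t=4: Δ0=00010000 Δ1=00100000 | 1Δ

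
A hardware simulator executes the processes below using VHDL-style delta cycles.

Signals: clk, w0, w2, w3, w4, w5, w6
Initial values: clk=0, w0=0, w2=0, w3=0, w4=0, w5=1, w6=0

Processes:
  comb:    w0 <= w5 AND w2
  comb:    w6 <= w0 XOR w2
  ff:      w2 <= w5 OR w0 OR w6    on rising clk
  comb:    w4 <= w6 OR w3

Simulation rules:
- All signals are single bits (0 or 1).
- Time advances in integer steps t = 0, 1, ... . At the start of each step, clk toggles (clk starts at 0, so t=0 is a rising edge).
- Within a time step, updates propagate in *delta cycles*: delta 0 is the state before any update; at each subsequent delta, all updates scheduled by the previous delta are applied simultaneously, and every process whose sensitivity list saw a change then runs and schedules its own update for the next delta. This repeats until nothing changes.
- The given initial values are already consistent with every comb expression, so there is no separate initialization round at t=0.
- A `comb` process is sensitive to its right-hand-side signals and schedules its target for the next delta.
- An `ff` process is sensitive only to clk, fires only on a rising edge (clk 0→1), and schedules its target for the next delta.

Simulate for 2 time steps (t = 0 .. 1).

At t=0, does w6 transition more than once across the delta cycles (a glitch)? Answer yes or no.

t0.Δ0 w3=0 w5=1 w0=0 w6=0 w4=0 w2=0 clk=0
t0.Δ1 w3=0 w5=1 w0=0 w6=0 w4=0 w2=0 clk=1
t0.Δ2 w3=0 w5=1 w0=0 w6=0 w4=0 w2=1 clk=1
t0.Δ3 w3=0 w5=1 w0=1 w6=1 w4=0 w2=1 clk=1
t0.Δ4 w3=0 w5=1 w0=1 w6=0 w4=1 w2=1 clk=1
t0.Δ5 w3=0 w5=1 w0=1 w6=0 w4=0 w2=1 clk=1
t1.Δ0 w3=0 w5=1 w0=1 w6=0 w4=0 w2=1 clk=1
t1.Δ1 w3=0 w5=1 w0=1 w6=0 w4=0 w2=1 clk=0

yes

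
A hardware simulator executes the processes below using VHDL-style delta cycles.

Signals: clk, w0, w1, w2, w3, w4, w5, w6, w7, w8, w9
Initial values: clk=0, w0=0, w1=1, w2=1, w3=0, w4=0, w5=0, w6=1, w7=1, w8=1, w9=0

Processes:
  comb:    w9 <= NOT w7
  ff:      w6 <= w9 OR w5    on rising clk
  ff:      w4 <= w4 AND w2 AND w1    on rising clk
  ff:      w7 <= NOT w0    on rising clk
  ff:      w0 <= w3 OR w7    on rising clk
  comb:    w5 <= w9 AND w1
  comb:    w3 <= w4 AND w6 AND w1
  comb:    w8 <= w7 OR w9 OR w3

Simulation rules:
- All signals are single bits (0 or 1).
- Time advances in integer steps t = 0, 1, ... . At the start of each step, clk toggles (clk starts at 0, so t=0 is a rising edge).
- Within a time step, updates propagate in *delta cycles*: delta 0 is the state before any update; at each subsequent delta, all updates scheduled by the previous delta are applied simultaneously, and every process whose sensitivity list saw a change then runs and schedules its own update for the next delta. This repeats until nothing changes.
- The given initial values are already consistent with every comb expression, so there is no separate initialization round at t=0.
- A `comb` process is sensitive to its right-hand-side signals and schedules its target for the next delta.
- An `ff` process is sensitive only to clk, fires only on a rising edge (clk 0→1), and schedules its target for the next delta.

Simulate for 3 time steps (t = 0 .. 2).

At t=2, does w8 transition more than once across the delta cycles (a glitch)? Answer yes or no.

[bits: w0,clk,w2,w4,w8,w5,w7,w9,w3,w1,w6]
t=0: Δ0=00101010011 Δ1=01101010011 Δ2=11101010010 | 2Δ
t=1: Δ0=11101010010 Δ1=10101010010 | 1Δ
t=2: Δ0=10101010010 Δ1=11101010010 Δ2=11101000010 Δ3=11100001010 Δ4=11101101010 | 4Δ

yes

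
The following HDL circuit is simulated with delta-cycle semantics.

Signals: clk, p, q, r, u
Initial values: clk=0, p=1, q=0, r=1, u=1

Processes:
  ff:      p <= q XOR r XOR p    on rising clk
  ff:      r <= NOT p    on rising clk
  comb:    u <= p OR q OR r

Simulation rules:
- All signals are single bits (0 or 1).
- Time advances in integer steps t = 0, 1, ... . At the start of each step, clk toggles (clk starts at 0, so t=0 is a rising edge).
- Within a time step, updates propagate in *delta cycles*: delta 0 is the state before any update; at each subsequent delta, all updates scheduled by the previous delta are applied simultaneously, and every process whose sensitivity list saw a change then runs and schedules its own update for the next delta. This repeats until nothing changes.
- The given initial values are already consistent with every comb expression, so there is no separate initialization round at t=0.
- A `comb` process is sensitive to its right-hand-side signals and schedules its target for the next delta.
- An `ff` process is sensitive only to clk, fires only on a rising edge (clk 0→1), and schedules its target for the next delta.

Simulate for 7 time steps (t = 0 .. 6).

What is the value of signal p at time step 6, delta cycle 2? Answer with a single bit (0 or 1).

0

[bits: q,r,u,p,clk]
t=0: Δ0=01110 Δ1=01111 Δ2=00101 Δ3=00001 | 3Δ
t=1: Δ0=00001 Δ1=00000 | 1Δ
t=2: Δ0=00000 Δ1=00001 Δ2=01001 Δ3=01101 | 3Δ
t=3: Δ0=01101 Δ1=01100 | 1Δ
t=4: Δ0=01100 Δ1=01101 Δ2=01111 | 2Δ
t=5: Δ0=01111 Δ1=01110 | 1Δ
t=6: Δ0=01110 Δ1=01111 Δ2=00101 Δ3=00001 | 3Δ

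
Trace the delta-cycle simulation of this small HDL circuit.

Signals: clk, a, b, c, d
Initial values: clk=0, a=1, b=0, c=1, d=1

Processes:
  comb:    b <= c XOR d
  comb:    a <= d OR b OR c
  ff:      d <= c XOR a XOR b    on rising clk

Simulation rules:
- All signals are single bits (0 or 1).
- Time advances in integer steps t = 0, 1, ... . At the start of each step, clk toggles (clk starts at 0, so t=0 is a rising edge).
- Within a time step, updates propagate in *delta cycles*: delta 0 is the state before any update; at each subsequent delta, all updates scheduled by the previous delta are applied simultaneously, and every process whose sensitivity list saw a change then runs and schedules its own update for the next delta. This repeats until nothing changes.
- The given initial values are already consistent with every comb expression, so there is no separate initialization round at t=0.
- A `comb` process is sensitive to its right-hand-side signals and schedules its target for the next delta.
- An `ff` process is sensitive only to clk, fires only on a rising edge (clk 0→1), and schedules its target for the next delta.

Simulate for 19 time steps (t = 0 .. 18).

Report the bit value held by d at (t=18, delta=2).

1

t=0 Δ0: a=1 b=0 c=1 d=1 clk=0
  Δ1: clk:0→1
  Δ2: d:1→0
  Δ3: b:0→1
  (3Δ to stable)
t=1 Δ0: a=1 b=1 c=1 d=0 clk=1
  Δ1: clk:1→0
  (1Δ to stable)
t=2 Δ0: a=1 b=1 c=1 d=0 clk=0
  Δ1: clk:0→1
  Δ2: d:0→1
  Δ3: b:1→0
  (3Δ to stable)
t=3 Δ0: a=1 b=0 c=1 d=1 clk=1
  Δ1: clk:1→0
  (1Δ to stable)
t=4 Δ0: a=1 b=0 c=1 d=1 clk=0
  Δ1: clk:0→1
  Δ2: d:1→0
  Δ3: b:0→1
  (3Δ to stable)
t=5 Δ0: a=1 b=1 c=1 d=0 clk=1
  Δ1: clk:1→0
  (1Δ to stable)
t=6 Δ0: a=1 b=1 c=1 d=0 clk=0
  Δ1: clk:0→1
  Δ2: d:0→1
  Δ3: b:1→0
  (3Δ to stable)
t=7 Δ0: a=1 b=0 c=1 d=1 clk=1
  Δ1: clk:1→0
  (1Δ to stable)
t=8 Δ0: a=1 b=0 c=1 d=1 clk=0
  Δ1: clk:0→1
  Δ2: d:1→0
  Δ3: b:0→1
  (3Δ to stable)
t=9 Δ0: a=1 b=1 c=1 d=0 clk=1
  Δ1: clk:1→0
  (1Δ to stable)
t=10 Δ0: a=1 b=1 c=1 d=0 clk=0
  Δ1: clk:0→1
  Δ2: d:0→1
  Δ3: b:1→0
  (3Δ to stable)
t=11 Δ0: a=1 b=0 c=1 d=1 clk=1
  Δ1: clk:1→0
  (1Δ to stable)
t=12 Δ0: a=1 b=0 c=1 d=1 clk=0
  Δ1: clk:0→1
  Δ2: d:1→0
  Δ3: b:0→1
  (3Δ to stable)
t=13 Δ0: a=1 b=1 c=1 d=0 clk=1
  Δ1: clk:1→0
  (1Δ to stable)
t=14 Δ0: a=1 b=1 c=1 d=0 clk=0
  Δ1: clk:0→1
  Δ2: d:0→1
  Δ3: b:1→0
  (3Δ to stable)
t=15 Δ0: a=1 b=0 c=1 d=1 clk=1
  Δ1: clk:1→0
  (1Δ to stable)
t=16 Δ0: a=1 b=0 c=1 d=1 clk=0
  Δ1: clk:0→1
  Δ2: d:1→0
  Δ3: b:0→1
  (3Δ to stable)
t=17 Δ0: a=1 b=1 c=1 d=0 clk=1
  Δ1: clk:1→0
  (1Δ to stable)
t=18 Δ0: a=1 b=1 c=1 d=0 clk=0
  Δ1: clk:0→1
  Δ2: d:0→1
  Δ3: b:1→0
  (3Δ to stable)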